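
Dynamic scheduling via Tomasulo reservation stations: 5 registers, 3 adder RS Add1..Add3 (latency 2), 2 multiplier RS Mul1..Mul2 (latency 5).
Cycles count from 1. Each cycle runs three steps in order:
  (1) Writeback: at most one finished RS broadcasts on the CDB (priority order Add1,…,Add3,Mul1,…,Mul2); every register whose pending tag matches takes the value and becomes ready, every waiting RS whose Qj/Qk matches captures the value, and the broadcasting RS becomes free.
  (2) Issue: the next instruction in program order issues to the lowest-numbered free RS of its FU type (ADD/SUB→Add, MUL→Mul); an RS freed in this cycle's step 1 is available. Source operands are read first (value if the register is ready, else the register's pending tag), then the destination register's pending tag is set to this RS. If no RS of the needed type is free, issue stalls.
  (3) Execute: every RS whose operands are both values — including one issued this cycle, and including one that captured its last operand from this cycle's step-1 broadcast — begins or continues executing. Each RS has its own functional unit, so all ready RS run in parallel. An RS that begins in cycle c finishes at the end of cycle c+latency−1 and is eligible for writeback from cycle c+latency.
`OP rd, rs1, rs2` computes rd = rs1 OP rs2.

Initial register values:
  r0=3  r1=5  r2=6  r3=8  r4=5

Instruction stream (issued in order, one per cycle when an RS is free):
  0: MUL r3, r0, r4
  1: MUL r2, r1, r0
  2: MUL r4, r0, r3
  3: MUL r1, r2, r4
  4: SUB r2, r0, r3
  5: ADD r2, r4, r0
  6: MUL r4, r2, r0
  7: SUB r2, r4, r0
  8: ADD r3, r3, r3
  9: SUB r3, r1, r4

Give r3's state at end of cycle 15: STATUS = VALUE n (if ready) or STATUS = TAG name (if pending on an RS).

STATUS = TAG Add3

c1: issue MUL r3<-Mul1 | r0:3,r1:5,r2:6,r3:Mul1,r4:5
c2: issue MUL r2<-Mul2 | r0:3,r1:5,r2:Mul2,r3:Mul1,r4:5
c3: stall | r0:3,r1:5,r2:Mul2,r3:Mul1,r4:5
c4: stall | r0:3,r1:5,r2:Mul2,r3:Mul1,r4:5
c5: stall | r0:3,r1:5,r2:Mul2,r3:Mul1,r4:5
c6: CDB Mul1=15; issue MUL r4<-Mul1 | r0:3,r1:5,r2:Mul2,r3:15,r4:Mul1
c7: CDB Mul2=15; issue MUL r1<-Mul2 | r0:3,r1:Mul2,r2:15,r3:15,r4:Mul1
c8: issue SUB r2<-Add1 | r0:3,r1:Mul2,r2:Add1,r3:15,r4:Mul1
c9: issue ADD r2<-Add2 | r0:3,r1:Mul2,r2:Add2,r3:15,r4:Mul1
c10: CDB Add1=-12; stall | r0:3,r1:Mul2,r2:Add2,r3:15,r4:Mul1
c11: CDB Mul1=45; issue MUL r4<-Mul1 | r0:3,r1:Mul2,r2:Add2,r3:15,r4:Mul1
c12: issue SUB r2<-Add1 | r0:3,r1:Mul2,r2:Add1,r3:15,r4:Mul1
c13: CDB Add2=48; issue ADD r3<-Add2 | r0:3,r1:Mul2,r2:Add1,r3:Add2,r4:Mul1
c14: issue SUB r3<-Add3 | r0:3,r1:Mul2,r2:Add1,r3:Add3,r4:Mul1
c15: CDB Add2=30 | r0:3,r1:Mul2,r2:Add1,r3:Add3,r4:Mul1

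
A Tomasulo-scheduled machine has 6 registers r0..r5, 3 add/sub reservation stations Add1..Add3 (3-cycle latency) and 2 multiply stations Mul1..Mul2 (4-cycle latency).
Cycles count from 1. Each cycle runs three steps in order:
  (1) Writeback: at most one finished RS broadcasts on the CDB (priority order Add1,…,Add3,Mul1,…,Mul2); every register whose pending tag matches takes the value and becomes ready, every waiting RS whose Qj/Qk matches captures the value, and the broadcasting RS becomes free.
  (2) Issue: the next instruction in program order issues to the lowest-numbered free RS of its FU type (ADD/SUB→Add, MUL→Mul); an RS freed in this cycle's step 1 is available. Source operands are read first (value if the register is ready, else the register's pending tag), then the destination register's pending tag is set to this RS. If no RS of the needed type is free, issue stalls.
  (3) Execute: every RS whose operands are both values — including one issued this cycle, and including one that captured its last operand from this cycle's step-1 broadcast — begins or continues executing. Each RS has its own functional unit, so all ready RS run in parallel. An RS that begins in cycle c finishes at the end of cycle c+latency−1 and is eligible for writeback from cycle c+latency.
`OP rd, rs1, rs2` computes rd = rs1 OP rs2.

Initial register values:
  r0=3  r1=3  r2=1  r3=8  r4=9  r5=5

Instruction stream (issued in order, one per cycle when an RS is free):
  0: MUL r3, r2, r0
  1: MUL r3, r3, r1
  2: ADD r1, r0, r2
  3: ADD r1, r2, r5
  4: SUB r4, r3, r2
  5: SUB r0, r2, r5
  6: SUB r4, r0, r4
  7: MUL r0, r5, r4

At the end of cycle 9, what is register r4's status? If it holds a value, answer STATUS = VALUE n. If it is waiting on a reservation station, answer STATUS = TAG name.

  c1: issue MUL r3<-Mul1  regs: r0:3,r1:3,r2:1,r3:Mul1,r4:9,r5:5
  c2: issue MUL r3<-Mul2  regs: r0:3,r1:3,r2:1,r3:Mul2,r4:9,r5:5
  c3: issue ADD r1<-Add1  regs: r0:3,r1:Add1,r2:1,r3:Mul2,r4:9,r5:5
  c4: issue ADD r1<-Add2  regs: r0:3,r1:Add2,r2:1,r3:Mul2,r4:9,r5:5
  c5: CDB Mul1=3; issue SUB r4<-Add3  regs: r0:3,r1:Add2,r2:1,r3:Mul2,r4:Add3,r5:5
  c6: CDB Add1=4; issue SUB r0<-Add1  regs: r0:Add1,r1:Add2,r2:1,r3:Mul2,r4:Add3,r5:5
  c7: CDB Add2=6; issue SUB r4<-Add2  regs: r0:Add1,r1:6,r2:1,r3:Mul2,r4:Add2,r5:5
  c8: issue MUL r0<-Mul1  regs: r0:Mul1,r1:6,r2:1,r3:Mul2,r4:Add2,r5:5
  c9: CDB Add1=-4  regs: r0:Mul1,r1:6,r2:1,r3:Mul2,r4:Add2,r5:5

STATUS = TAG Add2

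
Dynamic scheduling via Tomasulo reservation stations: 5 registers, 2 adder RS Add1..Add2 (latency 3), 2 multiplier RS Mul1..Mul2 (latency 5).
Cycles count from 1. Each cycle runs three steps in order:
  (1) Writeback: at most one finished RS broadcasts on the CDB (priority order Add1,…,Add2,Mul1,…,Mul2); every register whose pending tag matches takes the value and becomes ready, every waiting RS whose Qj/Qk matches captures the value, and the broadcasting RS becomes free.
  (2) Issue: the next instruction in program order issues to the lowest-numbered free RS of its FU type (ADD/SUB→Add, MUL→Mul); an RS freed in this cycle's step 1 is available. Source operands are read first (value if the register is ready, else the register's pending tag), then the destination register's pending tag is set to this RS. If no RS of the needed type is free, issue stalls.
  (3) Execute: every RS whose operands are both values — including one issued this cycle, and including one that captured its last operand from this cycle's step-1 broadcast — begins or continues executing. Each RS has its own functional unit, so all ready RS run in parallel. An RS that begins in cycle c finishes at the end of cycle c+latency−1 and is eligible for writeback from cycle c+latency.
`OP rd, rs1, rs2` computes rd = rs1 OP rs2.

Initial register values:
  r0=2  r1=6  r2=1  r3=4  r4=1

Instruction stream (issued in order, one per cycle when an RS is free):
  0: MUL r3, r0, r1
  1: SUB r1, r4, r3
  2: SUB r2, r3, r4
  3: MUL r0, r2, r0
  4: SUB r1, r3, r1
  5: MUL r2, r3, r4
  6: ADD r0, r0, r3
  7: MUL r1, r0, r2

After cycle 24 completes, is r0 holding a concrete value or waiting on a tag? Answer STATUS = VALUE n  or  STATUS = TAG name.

cycle 1: issue MUL r3<-Mul1 // r0:2,r1:6,r2:1,r3:Mul1,r4:1
cycle 2: issue SUB r1<-Add1 // r0:2,r1:Add1,r2:1,r3:Mul1,r4:1
cycle 3: issue SUB r2<-Add2 // r0:2,r1:Add1,r2:Add2,r3:Mul1,r4:1
cycle 4: issue MUL r0<-Mul2 // r0:Mul2,r1:Add1,r2:Add2,r3:Mul1,r4:1
cycle 5: stall // r0:Mul2,r1:Add1,r2:Add2,r3:Mul1,r4:1
cycle 6: CDB Mul1=12; stall // r0:Mul2,r1:Add1,r2:Add2,r3:12,r4:1
cycle 7: stall // r0:Mul2,r1:Add1,r2:Add2,r3:12,r4:1
cycle 8: stall // r0:Mul2,r1:Add1,r2:Add2,r3:12,r4:1
cycle 9: CDB Add1=-11; issue SUB r1<-Add1 // r0:Mul2,r1:Add1,r2:Add2,r3:12,r4:1
cycle 10: CDB Add2=11; issue MUL r2<-Mul1 // r0:Mul2,r1:Add1,r2:Mul1,r3:12,r4:1
cycle 11: issue ADD r0<-Add2 // r0:Add2,r1:Add1,r2:Mul1,r3:12,r4:1
cycle 12: CDB Add1=23; stall // r0:Add2,r1:23,r2:Mul1,r3:12,r4:1
cycle 13: stall // r0:Add2,r1:23,r2:Mul1,r3:12,r4:1
cycle 14: stall // r0:Add2,r1:23,r2:Mul1,r3:12,r4:1
cycle 15: CDB Mul1=12; issue MUL r1<-Mul1 // r0:Add2,r1:Mul1,r2:12,r3:12,r4:1
cycle 16: CDB Mul2=22 // r0:Add2,r1:Mul1,r2:12,r3:12,r4:1
cycle 17: - // r0:Add2,r1:Mul1,r2:12,r3:12,r4:1
cycle 18: - // r0:Add2,r1:Mul1,r2:12,r3:12,r4:1
cycle 19: CDB Add2=34 // r0:34,r1:Mul1,r2:12,r3:12,r4:1
cycle 20: - // r0:34,r1:Mul1,r2:12,r3:12,r4:1
cycle 21: - // r0:34,r1:Mul1,r2:12,r3:12,r4:1
cycle 22: - // r0:34,r1:Mul1,r2:12,r3:12,r4:1
cycle 23: - // r0:34,r1:Mul1,r2:12,r3:12,r4:1
cycle 24: CDB Mul1=408 // r0:34,r1:408,r2:12,r3:12,r4:1

STATUS = VALUE 34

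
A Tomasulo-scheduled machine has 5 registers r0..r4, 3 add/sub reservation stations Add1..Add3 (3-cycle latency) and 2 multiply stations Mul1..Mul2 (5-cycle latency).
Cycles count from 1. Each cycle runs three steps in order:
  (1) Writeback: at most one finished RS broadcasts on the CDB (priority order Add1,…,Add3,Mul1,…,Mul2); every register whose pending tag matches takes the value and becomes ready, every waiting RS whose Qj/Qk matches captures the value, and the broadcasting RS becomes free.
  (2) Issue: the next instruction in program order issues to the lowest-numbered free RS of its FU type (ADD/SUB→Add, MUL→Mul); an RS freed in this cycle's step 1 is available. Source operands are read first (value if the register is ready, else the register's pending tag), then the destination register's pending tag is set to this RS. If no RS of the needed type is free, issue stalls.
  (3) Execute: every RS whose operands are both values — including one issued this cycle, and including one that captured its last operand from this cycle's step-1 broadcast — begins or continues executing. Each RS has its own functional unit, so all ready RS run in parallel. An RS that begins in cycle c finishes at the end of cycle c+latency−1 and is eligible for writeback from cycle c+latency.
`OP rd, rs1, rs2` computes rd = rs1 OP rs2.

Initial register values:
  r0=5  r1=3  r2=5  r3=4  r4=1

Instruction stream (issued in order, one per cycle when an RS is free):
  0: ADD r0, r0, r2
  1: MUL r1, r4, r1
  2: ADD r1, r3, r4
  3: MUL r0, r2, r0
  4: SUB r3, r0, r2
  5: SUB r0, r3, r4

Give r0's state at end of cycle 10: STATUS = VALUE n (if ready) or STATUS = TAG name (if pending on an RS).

STATUS = TAG Add2

  c1: issue ADD r0<-Add1  regs: r0:Add1,r1:3,r2:5,r3:4,r4:1
  c2: issue MUL r1<-Mul1  regs: r0:Add1,r1:Mul1,r2:5,r3:4,r4:1
  c3: issue ADD r1<-Add2  regs: r0:Add1,r1:Add2,r2:5,r3:4,r4:1
  c4: CDB Add1=10; issue MUL r0<-Mul2  regs: r0:Mul2,r1:Add2,r2:5,r3:4,r4:1
  c5: issue SUB r3<-Add1  regs: r0:Mul2,r1:Add2,r2:5,r3:Add1,r4:1
  c6: CDB Add2=5; issue SUB r0<-Add2  regs: r0:Add2,r1:5,r2:5,r3:Add1,r4:1
  c7: CDB Mul1=3  regs: r0:Add2,r1:5,r2:5,r3:Add1,r4:1
  c8: -  regs: r0:Add2,r1:5,r2:5,r3:Add1,r4:1
  c9: CDB Mul2=50  regs: r0:Add2,r1:5,r2:5,r3:Add1,r4:1
  c10: -  regs: r0:Add2,r1:5,r2:5,r3:Add1,r4:1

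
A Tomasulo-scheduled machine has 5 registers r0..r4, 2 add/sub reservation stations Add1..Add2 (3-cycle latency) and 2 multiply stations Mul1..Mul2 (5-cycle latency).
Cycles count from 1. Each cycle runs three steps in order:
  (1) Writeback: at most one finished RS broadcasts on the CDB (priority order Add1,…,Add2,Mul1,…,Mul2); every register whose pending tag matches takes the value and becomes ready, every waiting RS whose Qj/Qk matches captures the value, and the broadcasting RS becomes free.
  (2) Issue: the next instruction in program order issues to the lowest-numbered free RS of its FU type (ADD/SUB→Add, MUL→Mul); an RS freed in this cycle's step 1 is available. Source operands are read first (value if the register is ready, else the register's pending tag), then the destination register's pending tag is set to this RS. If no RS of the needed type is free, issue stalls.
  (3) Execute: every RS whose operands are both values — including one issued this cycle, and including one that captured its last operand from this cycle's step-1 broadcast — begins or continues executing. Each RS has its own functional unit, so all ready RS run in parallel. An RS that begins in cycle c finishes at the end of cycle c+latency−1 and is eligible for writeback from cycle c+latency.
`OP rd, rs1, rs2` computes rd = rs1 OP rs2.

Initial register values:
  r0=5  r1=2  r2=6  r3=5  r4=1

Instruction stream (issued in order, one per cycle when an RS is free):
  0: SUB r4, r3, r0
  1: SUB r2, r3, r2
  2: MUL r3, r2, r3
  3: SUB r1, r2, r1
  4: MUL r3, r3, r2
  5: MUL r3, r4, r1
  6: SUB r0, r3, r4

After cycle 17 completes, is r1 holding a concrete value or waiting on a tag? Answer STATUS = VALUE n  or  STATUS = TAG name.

c1: issue SUB r4<-Add1 | r0:5,r1:2,r2:6,r3:5,r4:Add1
c2: issue SUB r2<-Add2 | r0:5,r1:2,r2:Add2,r3:5,r4:Add1
c3: issue MUL r3<-Mul1 | r0:5,r1:2,r2:Add2,r3:Mul1,r4:Add1
c4: CDB Add1=0; issue SUB r1<-Add1 | r0:5,r1:Add1,r2:Add2,r3:Mul1,r4:0
c5: CDB Add2=-1; issue MUL r3<-Mul2 | r0:5,r1:Add1,r2:-1,r3:Mul2,r4:0
c6: stall | r0:5,r1:Add1,r2:-1,r3:Mul2,r4:0
c7: stall | r0:5,r1:Add1,r2:-1,r3:Mul2,r4:0
c8: CDB Add1=-3; stall | r0:5,r1:-3,r2:-1,r3:Mul2,r4:0
c9: stall | r0:5,r1:-3,r2:-1,r3:Mul2,r4:0
c10: CDB Mul1=-5; issue MUL r3<-Mul1 | r0:5,r1:-3,r2:-1,r3:Mul1,r4:0
c11: issue SUB r0<-Add1 | r0:Add1,r1:-3,r2:-1,r3:Mul1,r4:0
c12: - | r0:Add1,r1:-3,r2:-1,r3:Mul1,r4:0
c13: - | r0:Add1,r1:-3,r2:-1,r3:Mul1,r4:0
c14: - | r0:Add1,r1:-3,r2:-1,r3:Mul1,r4:0
c15: CDB Mul1=0 | r0:Add1,r1:-3,r2:-1,r3:0,r4:0
c16: CDB Mul2=5 | r0:Add1,r1:-3,r2:-1,r3:0,r4:0
c17: - | r0:Add1,r1:-3,r2:-1,r3:0,r4:0

STATUS = VALUE -3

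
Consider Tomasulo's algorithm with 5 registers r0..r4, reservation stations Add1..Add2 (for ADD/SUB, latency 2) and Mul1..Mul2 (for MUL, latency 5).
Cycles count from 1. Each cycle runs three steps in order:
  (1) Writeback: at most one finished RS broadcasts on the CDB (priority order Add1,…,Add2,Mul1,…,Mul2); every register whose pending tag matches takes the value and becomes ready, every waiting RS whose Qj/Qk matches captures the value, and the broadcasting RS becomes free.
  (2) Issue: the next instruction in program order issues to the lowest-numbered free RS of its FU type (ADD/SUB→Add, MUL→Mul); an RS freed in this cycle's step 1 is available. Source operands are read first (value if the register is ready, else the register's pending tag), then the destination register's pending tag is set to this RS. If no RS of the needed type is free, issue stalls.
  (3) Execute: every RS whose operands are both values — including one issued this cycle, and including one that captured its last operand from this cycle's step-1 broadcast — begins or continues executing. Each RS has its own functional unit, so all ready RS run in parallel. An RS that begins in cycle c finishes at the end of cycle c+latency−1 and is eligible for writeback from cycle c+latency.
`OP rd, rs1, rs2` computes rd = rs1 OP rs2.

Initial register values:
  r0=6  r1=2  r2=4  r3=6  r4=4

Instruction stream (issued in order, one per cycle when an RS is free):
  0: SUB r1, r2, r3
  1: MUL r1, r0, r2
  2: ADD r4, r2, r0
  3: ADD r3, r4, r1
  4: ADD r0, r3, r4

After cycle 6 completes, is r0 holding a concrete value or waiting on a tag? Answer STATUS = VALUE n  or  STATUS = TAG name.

STATUS = TAG Add1

  c1: issue SUB r1<-Add1  regs: r0:6,r1:Add1,r2:4,r3:6,r4:4
  c2: issue MUL r1<-Mul1  regs: r0:6,r1:Mul1,r2:4,r3:6,r4:4
  c3: CDB Add1=-2; issue ADD r4<-Add1  regs: r0:6,r1:Mul1,r2:4,r3:6,r4:Add1
  c4: issue ADD r3<-Add2  regs: r0:6,r1:Mul1,r2:4,r3:Add2,r4:Add1
  c5: CDB Add1=10; issue ADD r0<-Add1  regs: r0:Add1,r1:Mul1,r2:4,r3:Add2,r4:10
  c6: -  regs: r0:Add1,r1:Mul1,r2:4,r3:Add2,r4:10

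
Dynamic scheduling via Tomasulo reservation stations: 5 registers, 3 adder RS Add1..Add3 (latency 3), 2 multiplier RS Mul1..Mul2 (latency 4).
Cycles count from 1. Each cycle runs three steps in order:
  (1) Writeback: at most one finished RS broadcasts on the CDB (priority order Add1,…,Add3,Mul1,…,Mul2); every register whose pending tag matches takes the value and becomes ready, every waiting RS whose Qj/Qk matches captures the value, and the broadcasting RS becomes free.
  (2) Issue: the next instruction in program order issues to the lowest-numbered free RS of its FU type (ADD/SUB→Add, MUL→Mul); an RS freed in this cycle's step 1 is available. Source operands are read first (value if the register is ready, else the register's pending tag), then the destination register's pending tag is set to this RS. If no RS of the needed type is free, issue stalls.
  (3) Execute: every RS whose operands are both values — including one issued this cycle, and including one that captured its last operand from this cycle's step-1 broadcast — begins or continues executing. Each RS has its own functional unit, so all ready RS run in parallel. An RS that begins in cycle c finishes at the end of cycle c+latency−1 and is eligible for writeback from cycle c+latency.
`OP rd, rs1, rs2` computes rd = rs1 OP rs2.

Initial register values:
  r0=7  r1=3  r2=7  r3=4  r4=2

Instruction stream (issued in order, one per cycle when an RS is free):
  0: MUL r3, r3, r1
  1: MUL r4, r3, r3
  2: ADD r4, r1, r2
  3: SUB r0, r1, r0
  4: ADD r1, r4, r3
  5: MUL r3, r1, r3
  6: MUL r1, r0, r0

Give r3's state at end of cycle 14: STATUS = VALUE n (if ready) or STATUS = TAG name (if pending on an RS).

STATUS = VALUE 264

  c1: issue MUL r3<-Mul1  regs: r0:7,r1:3,r2:7,r3:Mul1,r4:2
  c2: issue MUL r4<-Mul2  regs: r0:7,r1:3,r2:7,r3:Mul1,r4:Mul2
  c3: issue ADD r4<-Add1  regs: r0:7,r1:3,r2:7,r3:Mul1,r4:Add1
  c4: issue SUB r0<-Add2  regs: r0:Add2,r1:3,r2:7,r3:Mul1,r4:Add1
  c5: CDB Mul1=12; issue ADD r1<-Add3  regs: r0:Add2,r1:Add3,r2:7,r3:12,r4:Add1
  c6: CDB Add1=10; issue MUL r3<-Mul1  regs: r0:Add2,r1:Add3,r2:7,r3:Mul1,r4:10
  c7: CDB Add2=-4; stall  regs: r0:-4,r1:Add3,r2:7,r3:Mul1,r4:10
  c8: stall  regs: r0:-4,r1:Add3,r2:7,r3:Mul1,r4:10
  c9: CDB Add3=22; stall  regs: r0:-4,r1:22,r2:7,r3:Mul1,r4:10
  c10: CDB Mul2=144; issue MUL r1<-Mul2  regs: r0:-4,r1:Mul2,r2:7,r3:Mul1,r4:10
  c11: -  regs: r0:-4,r1:Mul2,r2:7,r3:Mul1,r4:10
  c12: -  regs: r0:-4,r1:Mul2,r2:7,r3:Mul1,r4:10
  c13: CDB Mul1=264  regs: r0:-4,r1:Mul2,r2:7,r3:264,r4:10
  c14: CDB Mul2=16  regs: r0:-4,r1:16,r2:7,r3:264,r4:10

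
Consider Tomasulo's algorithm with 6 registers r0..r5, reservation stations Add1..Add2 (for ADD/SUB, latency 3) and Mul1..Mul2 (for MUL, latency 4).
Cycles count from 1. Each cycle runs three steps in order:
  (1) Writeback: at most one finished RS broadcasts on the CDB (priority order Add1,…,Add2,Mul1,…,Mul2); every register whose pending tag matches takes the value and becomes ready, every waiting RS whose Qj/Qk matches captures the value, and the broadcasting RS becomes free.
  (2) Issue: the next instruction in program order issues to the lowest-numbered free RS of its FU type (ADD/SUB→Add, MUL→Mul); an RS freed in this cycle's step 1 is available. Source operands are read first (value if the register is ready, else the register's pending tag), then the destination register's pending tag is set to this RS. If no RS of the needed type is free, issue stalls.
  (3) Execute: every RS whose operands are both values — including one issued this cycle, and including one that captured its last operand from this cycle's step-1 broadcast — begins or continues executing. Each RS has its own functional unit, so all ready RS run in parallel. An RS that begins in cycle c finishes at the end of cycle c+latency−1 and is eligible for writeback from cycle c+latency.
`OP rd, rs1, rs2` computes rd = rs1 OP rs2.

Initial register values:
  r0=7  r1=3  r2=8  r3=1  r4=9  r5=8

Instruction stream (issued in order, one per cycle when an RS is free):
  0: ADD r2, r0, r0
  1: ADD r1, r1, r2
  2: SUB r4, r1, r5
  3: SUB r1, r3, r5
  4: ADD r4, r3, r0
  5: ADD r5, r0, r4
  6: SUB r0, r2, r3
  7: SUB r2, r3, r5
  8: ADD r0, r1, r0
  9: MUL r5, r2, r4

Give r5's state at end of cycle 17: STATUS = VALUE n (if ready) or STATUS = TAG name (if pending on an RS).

STATUS = VALUE 15

  c1: issue ADD r2<-Add1  regs: r0:7,r1:3,r2:Add1,r3:1,r4:9,r5:8
  c2: issue ADD r1<-Add2  regs: r0:7,r1:Add2,r2:Add1,r3:1,r4:9,r5:8
  c3: stall  regs: r0:7,r1:Add2,r2:Add1,r3:1,r4:9,r5:8
  c4: CDB Add1=14; issue SUB r4<-Add1  regs: r0:7,r1:Add2,r2:14,r3:1,r4:Add1,r5:8
  c5: stall  regs: r0:7,r1:Add2,r2:14,r3:1,r4:Add1,r5:8
  c6: stall  regs: r0:7,r1:Add2,r2:14,r3:1,r4:Add1,r5:8
  c7: CDB Add2=17; issue SUB r1<-Add2  regs: r0:7,r1:Add2,r2:14,r3:1,r4:Add1,r5:8
  c8: stall  regs: r0:7,r1:Add2,r2:14,r3:1,r4:Add1,r5:8
  c9: stall  regs: r0:7,r1:Add2,r2:14,r3:1,r4:Add1,r5:8
  c10: CDB Add1=9; issue ADD r4<-Add1  regs: r0:7,r1:Add2,r2:14,r3:1,r4:Add1,r5:8
  c11: CDB Add2=-7; issue ADD r5<-Add2  regs: r0:7,r1:-7,r2:14,r3:1,r4:Add1,r5:Add2
  c12: stall  regs: r0:7,r1:-7,r2:14,r3:1,r4:Add1,r5:Add2
  c13: CDB Add1=8; issue SUB r0<-Add1  regs: r0:Add1,r1:-7,r2:14,r3:1,r4:8,r5:Add2
  c14: stall  regs: r0:Add1,r1:-7,r2:14,r3:1,r4:8,r5:Add2
  c15: stall  regs: r0:Add1,r1:-7,r2:14,r3:1,r4:8,r5:Add2
  c16: CDB Add1=13; issue SUB r2<-Add1  regs: r0:13,r1:-7,r2:Add1,r3:1,r4:8,r5:Add2
  c17: CDB Add2=15; issue ADD r0<-Add2  regs: r0:Add2,r1:-7,r2:Add1,r3:1,r4:8,r5:15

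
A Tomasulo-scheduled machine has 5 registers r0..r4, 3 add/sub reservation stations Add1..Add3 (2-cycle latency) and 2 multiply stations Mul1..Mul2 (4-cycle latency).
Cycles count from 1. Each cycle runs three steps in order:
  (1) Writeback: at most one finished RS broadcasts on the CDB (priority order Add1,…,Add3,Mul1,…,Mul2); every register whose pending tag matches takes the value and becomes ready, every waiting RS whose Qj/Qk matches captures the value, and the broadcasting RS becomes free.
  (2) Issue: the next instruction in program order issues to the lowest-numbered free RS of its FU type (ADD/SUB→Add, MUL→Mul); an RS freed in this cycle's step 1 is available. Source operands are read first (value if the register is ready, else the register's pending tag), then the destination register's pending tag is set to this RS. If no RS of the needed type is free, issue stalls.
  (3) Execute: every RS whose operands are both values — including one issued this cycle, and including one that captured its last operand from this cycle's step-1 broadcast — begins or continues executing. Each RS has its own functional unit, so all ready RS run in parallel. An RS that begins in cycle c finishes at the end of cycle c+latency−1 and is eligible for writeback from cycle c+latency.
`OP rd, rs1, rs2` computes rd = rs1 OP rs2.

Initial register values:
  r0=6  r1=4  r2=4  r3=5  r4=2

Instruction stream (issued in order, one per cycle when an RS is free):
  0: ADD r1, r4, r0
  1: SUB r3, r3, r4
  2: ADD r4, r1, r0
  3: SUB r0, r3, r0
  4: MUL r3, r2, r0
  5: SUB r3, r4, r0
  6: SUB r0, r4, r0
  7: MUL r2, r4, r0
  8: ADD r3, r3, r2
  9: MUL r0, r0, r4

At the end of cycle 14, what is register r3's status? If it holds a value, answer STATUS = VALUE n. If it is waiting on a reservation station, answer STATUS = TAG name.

STATUS = TAG Add1

c1: issue ADD r1<-Add1 | r0:6,r1:Add1,r2:4,r3:5,r4:2
c2: issue SUB r3<-Add2 | r0:6,r1:Add1,r2:4,r3:Add2,r4:2
c3: CDB Add1=8; issue ADD r4<-Add1 | r0:6,r1:8,r2:4,r3:Add2,r4:Add1
c4: CDB Add2=3; issue SUB r0<-Add2 | r0:Add2,r1:8,r2:4,r3:3,r4:Add1
c5: CDB Add1=14; issue MUL r3<-Mul1 | r0:Add2,r1:8,r2:4,r3:Mul1,r4:14
c6: CDB Add2=-3; issue SUB r3<-Add1 | r0:-3,r1:8,r2:4,r3:Add1,r4:14
c7: issue SUB r0<-Add2 | r0:Add2,r1:8,r2:4,r3:Add1,r4:14
c8: CDB Add1=17; issue MUL r2<-Mul2 | r0:Add2,r1:8,r2:Mul2,r3:17,r4:14
c9: CDB Add2=17; issue ADD r3<-Add1 | r0:17,r1:8,r2:Mul2,r3:Add1,r4:14
c10: CDB Mul1=-12; issue MUL r0<-Mul1 | r0:Mul1,r1:8,r2:Mul2,r3:Add1,r4:14
c11: - | r0:Mul1,r1:8,r2:Mul2,r3:Add1,r4:14
c12: - | r0:Mul1,r1:8,r2:Mul2,r3:Add1,r4:14
c13: CDB Mul2=238 | r0:Mul1,r1:8,r2:238,r3:Add1,r4:14
c14: CDB Mul1=238 | r0:238,r1:8,r2:238,r3:Add1,r4:14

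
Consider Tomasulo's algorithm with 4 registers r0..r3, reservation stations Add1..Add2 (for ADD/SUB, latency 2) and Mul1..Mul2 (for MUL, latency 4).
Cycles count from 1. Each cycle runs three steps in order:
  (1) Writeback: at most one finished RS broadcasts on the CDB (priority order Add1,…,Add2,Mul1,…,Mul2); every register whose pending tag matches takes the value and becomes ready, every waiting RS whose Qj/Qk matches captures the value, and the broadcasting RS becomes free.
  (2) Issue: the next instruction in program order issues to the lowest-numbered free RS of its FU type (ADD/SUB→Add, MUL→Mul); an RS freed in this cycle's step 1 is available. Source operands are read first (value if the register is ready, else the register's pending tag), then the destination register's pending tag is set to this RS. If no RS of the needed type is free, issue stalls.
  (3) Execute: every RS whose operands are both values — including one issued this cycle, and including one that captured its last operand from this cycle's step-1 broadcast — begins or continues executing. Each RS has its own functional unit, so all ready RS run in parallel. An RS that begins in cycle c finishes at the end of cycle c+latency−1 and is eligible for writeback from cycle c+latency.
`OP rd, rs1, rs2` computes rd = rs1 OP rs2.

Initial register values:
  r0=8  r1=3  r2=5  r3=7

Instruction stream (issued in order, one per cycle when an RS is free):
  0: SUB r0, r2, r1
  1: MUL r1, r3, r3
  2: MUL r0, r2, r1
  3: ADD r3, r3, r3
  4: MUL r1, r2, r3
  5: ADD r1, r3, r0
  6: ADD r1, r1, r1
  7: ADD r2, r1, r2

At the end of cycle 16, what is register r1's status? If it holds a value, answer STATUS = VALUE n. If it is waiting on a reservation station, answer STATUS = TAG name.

cycle 1: issue SUB r0<-Add1 // r0:Add1,r1:3,r2:5,r3:7
cycle 2: issue MUL r1<-Mul1 // r0:Add1,r1:Mul1,r2:5,r3:7
cycle 3: CDB Add1=2; issue MUL r0<-Mul2 // r0:Mul2,r1:Mul1,r2:5,r3:7
cycle 4: issue ADD r3<-Add1 // r0:Mul2,r1:Mul1,r2:5,r3:Add1
cycle 5: stall // r0:Mul2,r1:Mul1,r2:5,r3:Add1
cycle 6: CDB Add1=14; stall // r0:Mul2,r1:Mul1,r2:5,r3:14
cycle 7: CDB Mul1=49; issue MUL r1<-Mul1 // r0:Mul2,r1:Mul1,r2:5,r3:14
cycle 8: issue ADD r1<-Add1 // r0:Mul2,r1:Add1,r2:5,r3:14
cycle 9: issue ADD r1<-Add2 // r0:Mul2,r1:Add2,r2:5,r3:14
cycle 10: stall // r0:Mul2,r1:Add2,r2:5,r3:14
cycle 11: CDB Mul1=70; stall // r0:Mul2,r1:Add2,r2:5,r3:14
cycle 12: CDB Mul2=245; stall // r0:245,r1:Add2,r2:5,r3:14
cycle 13: stall // r0:245,r1:Add2,r2:5,r3:14
cycle 14: CDB Add1=259; issue ADD r2<-Add1 // r0:245,r1:Add2,r2:Add1,r3:14
cycle 15: - // r0:245,r1:Add2,r2:Add1,r3:14
cycle 16: CDB Add2=518 // r0:245,r1:518,r2:Add1,r3:14

STATUS = VALUE 518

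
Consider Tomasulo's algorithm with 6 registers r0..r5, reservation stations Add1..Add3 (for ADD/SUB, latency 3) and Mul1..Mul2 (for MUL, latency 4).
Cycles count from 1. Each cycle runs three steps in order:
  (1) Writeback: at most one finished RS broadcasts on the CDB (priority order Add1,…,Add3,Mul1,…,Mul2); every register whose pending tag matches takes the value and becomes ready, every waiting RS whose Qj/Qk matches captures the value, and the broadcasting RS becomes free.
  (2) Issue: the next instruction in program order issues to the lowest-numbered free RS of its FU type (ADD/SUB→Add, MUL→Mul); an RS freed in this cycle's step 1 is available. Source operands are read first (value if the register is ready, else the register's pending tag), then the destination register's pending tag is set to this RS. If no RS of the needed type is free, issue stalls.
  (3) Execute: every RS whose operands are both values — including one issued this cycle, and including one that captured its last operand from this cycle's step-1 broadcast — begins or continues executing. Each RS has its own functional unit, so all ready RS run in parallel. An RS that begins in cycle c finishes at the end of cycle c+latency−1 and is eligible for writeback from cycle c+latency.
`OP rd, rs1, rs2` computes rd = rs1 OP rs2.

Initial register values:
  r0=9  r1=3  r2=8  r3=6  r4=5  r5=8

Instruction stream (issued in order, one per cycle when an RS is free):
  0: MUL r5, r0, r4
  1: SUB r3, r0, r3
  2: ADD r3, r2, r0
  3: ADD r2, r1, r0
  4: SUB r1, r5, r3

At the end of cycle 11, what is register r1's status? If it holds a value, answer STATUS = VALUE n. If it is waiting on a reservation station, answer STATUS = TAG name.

STATUS = VALUE 28

c1: issue MUL r5<-Mul1 | r0:9,r1:3,r2:8,r3:6,r4:5,r5:Mul1
c2: issue SUB r3<-Add1 | r0:9,r1:3,r2:8,r3:Add1,r4:5,r5:Mul1
c3: issue ADD r3<-Add2 | r0:9,r1:3,r2:8,r3:Add2,r4:5,r5:Mul1
c4: issue ADD r2<-Add3 | r0:9,r1:3,r2:Add3,r3:Add2,r4:5,r5:Mul1
c5: CDB Add1=3; issue SUB r1<-Add1 | r0:9,r1:Add1,r2:Add3,r3:Add2,r4:5,r5:Mul1
c6: CDB Add2=17 | r0:9,r1:Add1,r2:Add3,r3:17,r4:5,r5:Mul1
c7: CDB Add3=12 | r0:9,r1:Add1,r2:12,r3:17,r4:5,r5:Mul1
c8: CDB Mul1=45 | r0:9,r1:Add1,r2:12,r3:17,r4:5,r5:45
c9: - | r0:9,r1:Add1,r2:12,r3:17,r4:5,r5:45
c10: - | r0:9,r1:Add1,r2:12,r3:17,r4:5,r5:45
c11: CDB Add1=28 | r0:9,r1:28,r2:12,r3:17,r4:5,r5:45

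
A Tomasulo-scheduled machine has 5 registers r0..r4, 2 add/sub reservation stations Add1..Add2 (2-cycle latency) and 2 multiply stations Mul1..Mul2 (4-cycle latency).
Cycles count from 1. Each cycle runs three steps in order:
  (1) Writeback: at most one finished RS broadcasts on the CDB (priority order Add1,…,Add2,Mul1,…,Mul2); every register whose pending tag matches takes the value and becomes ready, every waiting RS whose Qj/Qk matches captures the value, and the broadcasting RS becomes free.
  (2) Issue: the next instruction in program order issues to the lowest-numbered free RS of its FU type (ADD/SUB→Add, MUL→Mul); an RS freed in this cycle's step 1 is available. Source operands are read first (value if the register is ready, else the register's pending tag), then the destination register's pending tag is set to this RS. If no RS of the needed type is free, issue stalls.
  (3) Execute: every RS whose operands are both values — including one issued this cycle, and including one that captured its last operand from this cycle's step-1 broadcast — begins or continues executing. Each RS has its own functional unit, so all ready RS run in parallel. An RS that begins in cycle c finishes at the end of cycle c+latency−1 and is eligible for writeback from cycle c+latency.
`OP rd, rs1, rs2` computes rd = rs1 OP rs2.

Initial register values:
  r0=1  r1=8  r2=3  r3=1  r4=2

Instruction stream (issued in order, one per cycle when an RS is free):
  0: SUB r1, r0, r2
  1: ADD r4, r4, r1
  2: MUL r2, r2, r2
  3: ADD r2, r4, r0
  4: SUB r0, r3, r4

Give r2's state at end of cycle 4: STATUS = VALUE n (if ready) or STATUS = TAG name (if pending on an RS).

STATUS = TAG Add1

  c1: issue SUB r1<-Add1  regs: r0:1,r1:Add1,r2:3,r3:1,r4:2
  c2: issue ADD r4<-Add2  regs: r0:1,r1:Add1,r2:3,r3:1,r4:Add2
  c3: CDB Add1=-2; issue MUL r2<-Mul1  regs: r0:1,r1:-2,r2:Mul1,r3:1,r4:Add2
  c4: issue ADD r2<-Add1  regs: r0:1,r1:-2,r2:Add1,r3:1,r4:Add2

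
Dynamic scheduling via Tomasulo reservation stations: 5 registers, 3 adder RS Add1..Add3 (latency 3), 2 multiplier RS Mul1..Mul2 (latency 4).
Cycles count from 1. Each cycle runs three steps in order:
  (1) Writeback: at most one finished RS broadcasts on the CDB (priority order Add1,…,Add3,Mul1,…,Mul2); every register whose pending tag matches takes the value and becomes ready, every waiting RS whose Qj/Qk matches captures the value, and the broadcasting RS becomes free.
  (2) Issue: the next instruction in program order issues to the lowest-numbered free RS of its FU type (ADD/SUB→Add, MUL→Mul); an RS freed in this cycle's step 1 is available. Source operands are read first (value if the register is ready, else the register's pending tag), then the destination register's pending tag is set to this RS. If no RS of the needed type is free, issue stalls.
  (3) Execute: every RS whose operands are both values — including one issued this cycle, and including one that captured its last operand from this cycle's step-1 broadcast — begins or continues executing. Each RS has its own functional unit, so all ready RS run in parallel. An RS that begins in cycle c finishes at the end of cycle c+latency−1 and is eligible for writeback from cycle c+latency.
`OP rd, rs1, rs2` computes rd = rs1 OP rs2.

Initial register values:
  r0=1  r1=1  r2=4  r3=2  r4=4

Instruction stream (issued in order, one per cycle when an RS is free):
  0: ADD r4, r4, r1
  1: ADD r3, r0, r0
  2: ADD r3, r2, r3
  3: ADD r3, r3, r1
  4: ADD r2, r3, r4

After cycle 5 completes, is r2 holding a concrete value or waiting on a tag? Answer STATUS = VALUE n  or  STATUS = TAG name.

cycle 1: issue ADD r4<-Add1 // r0:1,r1:1,r2:4,r3:2,r4:Add1
cycle 2: issue ADD r3<-Add2 // r0:1,r1:1,r2:4,r3:Add2,r4:Add1
cycle 3: issue ADD r3<-Add3 // r0:1,r1:1,r2:4,r3:Add3,r4:Add1
cycle 4: CDB Add1=5; issue ADD r3<-Add1 // r0:1,r1:1,r2:4,r3:Add1,r4:5
cycle 5: CDB Add2=2; issue ADD r2<-Add2 // r0:1,r1:1,r2:Add2,r3:Add1,r4:5

STATUS = TAG Add2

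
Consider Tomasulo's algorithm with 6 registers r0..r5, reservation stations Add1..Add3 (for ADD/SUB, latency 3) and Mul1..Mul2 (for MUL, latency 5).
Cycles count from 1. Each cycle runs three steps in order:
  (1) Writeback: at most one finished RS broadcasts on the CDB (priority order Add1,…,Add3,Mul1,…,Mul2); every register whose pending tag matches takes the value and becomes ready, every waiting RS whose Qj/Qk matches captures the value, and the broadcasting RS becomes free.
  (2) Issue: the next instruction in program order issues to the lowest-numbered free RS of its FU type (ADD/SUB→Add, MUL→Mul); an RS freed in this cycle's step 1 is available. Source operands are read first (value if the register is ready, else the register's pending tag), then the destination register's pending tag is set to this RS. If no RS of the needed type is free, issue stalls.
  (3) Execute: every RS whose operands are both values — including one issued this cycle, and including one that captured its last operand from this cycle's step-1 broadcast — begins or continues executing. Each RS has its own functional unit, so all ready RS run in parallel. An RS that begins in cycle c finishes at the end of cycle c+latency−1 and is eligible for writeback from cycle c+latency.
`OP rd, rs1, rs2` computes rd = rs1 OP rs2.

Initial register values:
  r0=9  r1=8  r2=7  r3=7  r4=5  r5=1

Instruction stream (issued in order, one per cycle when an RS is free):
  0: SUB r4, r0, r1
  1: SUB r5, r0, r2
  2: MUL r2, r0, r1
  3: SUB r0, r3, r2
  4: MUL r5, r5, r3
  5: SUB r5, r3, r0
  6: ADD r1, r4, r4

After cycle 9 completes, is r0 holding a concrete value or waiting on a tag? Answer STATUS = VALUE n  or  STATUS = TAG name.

cycle 1: issue SUB r4<-Add1 // r0:9,r1:8,r2:7,r3:7,r4:Add1,r5:1
cycle 2: issue SUB r5<-Add2 // r0:9,r1:8,r2:7,r3:7,r4:Add1,r5:Add2
cycle 3: issue MUL r2<-Mul1 // r0:9,r1:8,r2:Mul1,r3:7,r4:Add1,r5:Add2
cycle 4: CDB Add1=1; issue SUB r0<-Add1 // r0:Add1,r1:8,r2:Mul1,r3:7,r4:1,r5:Add2
cycle 5: CDB Add2=2; issue MUL r5<-Mul2 // r0:Add1,r1:8,r2:Mul1,r3:7,r4:1,r5:Mul2
cycle 6: issue SUB r5<-Add2 // r0:Add1,r1:8,r2:Mul1,r3:7,r4:1,r5:Add2
cycle 7: issue ADD r1<-Add3 // r0:Add1,r1:Add3,r2:Mul1,r3:7,r4:1,r5:Add2
cycle 8: CDB Mul1=72 // r0:Add1,r1:Add3,r2:72,r3:7,r4:1,r5:Add2
cycle 9: - // r0:Add1,r1:Add3,r2:72,r3:7,r4:1,r5:Add2

STATUS = TAG Add1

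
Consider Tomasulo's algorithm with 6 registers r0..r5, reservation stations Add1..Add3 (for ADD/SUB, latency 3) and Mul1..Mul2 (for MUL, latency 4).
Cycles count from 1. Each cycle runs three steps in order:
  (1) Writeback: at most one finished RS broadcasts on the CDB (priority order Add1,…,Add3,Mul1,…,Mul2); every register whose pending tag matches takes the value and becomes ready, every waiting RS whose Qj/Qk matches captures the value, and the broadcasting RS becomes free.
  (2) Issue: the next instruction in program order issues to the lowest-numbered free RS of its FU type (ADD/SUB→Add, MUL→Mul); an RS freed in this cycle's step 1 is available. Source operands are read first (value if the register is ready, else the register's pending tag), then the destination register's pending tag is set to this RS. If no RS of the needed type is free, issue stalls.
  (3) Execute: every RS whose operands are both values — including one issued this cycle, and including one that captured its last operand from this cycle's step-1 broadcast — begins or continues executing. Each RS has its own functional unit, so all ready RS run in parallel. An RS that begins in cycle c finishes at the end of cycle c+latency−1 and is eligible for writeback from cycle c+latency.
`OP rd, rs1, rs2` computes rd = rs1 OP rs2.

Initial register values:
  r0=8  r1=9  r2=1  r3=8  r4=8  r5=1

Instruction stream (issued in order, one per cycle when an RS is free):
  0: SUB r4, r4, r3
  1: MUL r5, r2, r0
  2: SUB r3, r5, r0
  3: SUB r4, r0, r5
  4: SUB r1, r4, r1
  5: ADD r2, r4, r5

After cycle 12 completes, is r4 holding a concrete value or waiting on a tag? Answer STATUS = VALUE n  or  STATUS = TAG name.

  c1: issue SUB r4<-Add1  regs: r0:8,r1:9,r2:1,r3:8,r4:Add1,r5:1
  c2: issue MUL r5<-Mul1  regs: r0:8,r1:9,r2:1,r3:8,r4:Add1,r5:Mul1
  c3: issue SUB r3<-Add2  regs: r0:8,r1:9,r2:1,r3:Add2,r4:Add1,r5:Mul1
  c4: CDB Add1=0; issue SUB r4<-Add1  regs: r0:8,r1:9,r2:1,r3:Add2,r4:Add1,r5:Mul1
  c5: issue SUB r1<-Add3  regs: r0:8,r1:Add3,r2:1,r3:Add2,r4:Add1,r5:Mul1
  c6: CDB Mul1=8; stall  regs: r0:8,r1:Add3,r2:1,r3:Add2,r4:Add1,r5:8
  c7: stall  regs: r0:8,r1:Add3,r2:1,r3:Add2,r4:Add1,r5:8
  c8: stall  regs: r0:8,r1:Add3,r2:1,r3:Add2,r4:Add1,r5:8
  c9: CDB Add1=0; issue ADD r2<-Add1  regs: r0:8,r1:Add3,r2:Add1,r3:Add2,r4:0,r5:8
  c10: CDB Add2=0  regs: r0:8,r1:Add3,r2:Add1,r3:0,r4:0,r5:8
  c11: -  regs: r0:8,r1:Add3,r2:Add1,r3:0,r4:0,r5:8
  c12: CDB Add1=8  regs: r0:8,r1:Add3,r2:8,r3:0,r4:0,r5:8

STATUS = VALUE 0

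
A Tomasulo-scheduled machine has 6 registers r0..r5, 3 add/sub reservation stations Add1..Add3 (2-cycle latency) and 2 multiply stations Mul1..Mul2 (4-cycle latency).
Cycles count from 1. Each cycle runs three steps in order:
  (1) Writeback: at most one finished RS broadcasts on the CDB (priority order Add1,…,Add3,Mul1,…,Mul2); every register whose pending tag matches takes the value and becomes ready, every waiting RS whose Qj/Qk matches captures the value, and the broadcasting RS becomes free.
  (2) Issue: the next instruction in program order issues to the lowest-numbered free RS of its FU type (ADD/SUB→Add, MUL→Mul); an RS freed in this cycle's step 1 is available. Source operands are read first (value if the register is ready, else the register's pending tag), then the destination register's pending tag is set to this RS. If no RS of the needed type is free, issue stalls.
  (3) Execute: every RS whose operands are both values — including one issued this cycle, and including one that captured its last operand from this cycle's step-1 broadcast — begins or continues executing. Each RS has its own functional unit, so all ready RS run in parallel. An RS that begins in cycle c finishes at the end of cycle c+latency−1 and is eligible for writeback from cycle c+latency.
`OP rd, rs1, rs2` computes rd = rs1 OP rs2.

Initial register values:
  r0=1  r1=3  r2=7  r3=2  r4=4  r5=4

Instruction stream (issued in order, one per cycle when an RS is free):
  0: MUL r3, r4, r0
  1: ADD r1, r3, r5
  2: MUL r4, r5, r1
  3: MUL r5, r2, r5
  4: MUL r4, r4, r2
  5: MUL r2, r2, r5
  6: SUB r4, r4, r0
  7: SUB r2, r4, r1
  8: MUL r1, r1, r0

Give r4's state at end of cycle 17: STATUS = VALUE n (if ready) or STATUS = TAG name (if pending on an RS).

cycle 1: issue MUL r3<-Mul1 // r0:1,r1:3,r2:7,r3:Mul1,r4:4,r5:4
cycle 2: issue ADD r1<-Add1 // r0:1,r1:Add1,r2:7,r3:Mul1,r4:4,r5:4
cycle 3: issue MUL r4<-Mul2 // r0:1,r1:Add1,r2:7,r3:Mul1,r4:Mul2,r5:4
cycle 4: stall // r0:1,r1:Add1,r2:7,r3:Mul1,r4:Mul2,r5:4
cycle 5: CDB Mul1=4; issue MUL r5<-Mul1 // r0:1,r1:Add1,r2:7,r3:4,r4:Mul2,r5:Mul1
cycle 6: stall // r0:1,r1:Add1,r2:7,r3:4,r4:Mul2,r5:Mul1
cycle 7: CDB Add1=8; stall // r0:1,r1:8,r2:7,r3:4,r4:Mul2,r5:Mul1
cycle 8: stall // r0:1,r1:8,r2:7,r3:4,r4:Mul2,r5:Mul1
cycle 9: CDB Mul1=28; issue MUL r4<-Mul1 // r0:1,r1:8,r2:7,r3:4,r4:Mul1,r5:28
cycle 10: stall // r0:1,r1:8,r2:7,r3:4,r4:Mul1,r5:28
cycle 11: CDB Mul2=32; issue MUL r2<-Mul2 // r0:1,r1:8,r2:Mul2,r3:4,r4:Mul1,r5:28
cycle 12: issue SUB r4<-Add1 // r0:1,r1:8,r2:Mul2,r3:4,r4:Add1,r5:28
cycle 13: issue SUB r2<-Add2 // r0:1,r1:8,r2:Add2,r3:4,r4:Add1,r5:28
cycle 14: stall // r0:1,r1:8,r2:Add2,r3:4,r4:Add1,r5:28
cycle 15: CDB Mul1=224; issue MUL r1<-Mul1 // r0:1,r1:Mul1,r2:Add2,r3:4,r4:Add1,r5:28
cycle 16: CDB Mul2=196 // r0:1,r1:Mul1,r2:Add2,r3:4,r4:Add1,r5:28
cycle 17: CDB Add1=223 // r0:1,r1:Mul1,r2:Add2,r3:4,r4:223,r5:28

STATUS = VALUE 223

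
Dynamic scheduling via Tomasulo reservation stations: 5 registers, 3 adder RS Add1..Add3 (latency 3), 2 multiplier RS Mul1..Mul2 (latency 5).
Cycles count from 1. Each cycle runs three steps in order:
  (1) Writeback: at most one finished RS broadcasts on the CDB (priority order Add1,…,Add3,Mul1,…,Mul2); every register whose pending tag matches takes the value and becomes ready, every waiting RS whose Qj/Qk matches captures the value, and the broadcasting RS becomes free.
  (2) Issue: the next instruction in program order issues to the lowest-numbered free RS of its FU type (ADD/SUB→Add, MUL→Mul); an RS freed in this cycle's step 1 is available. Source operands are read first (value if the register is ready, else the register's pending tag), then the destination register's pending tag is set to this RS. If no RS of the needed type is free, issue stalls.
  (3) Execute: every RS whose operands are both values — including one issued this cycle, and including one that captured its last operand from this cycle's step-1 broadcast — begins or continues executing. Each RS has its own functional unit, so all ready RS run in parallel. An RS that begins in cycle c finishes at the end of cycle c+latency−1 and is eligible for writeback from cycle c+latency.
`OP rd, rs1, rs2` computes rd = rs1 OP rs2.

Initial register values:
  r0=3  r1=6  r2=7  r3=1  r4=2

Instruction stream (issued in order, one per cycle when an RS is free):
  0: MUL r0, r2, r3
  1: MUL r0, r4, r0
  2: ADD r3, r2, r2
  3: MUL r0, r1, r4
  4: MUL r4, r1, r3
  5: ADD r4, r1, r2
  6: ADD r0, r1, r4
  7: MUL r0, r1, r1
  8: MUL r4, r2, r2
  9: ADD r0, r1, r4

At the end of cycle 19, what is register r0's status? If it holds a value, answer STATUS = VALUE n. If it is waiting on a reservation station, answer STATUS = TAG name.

STATUS = TAG Add1

  c1: issue MUL r0<-Mul1  regs: r0:Mul1,r1:6,r2:7,r3:1,r4:2
  c2: issue MUL r0<-Mul2  regs: r0:Mul2,r1:6,r2:7,r3:1,r4:2
  c3: issue ADD r3<-Add1  regs: r0:Mul2,r1:6,r2:7,r3:Add1,r4:2
  c4: stall  regs: r0:Mul2,r1:6,r2:7,r3:Add1,r4:2
  c5: stall  regs: r0:Mul2,r1:6,r2:7,r3:Add1,r4:2
  c6: CDB Add1=14; stall  regs: r0:Mul2,r1:6,r2:7,r3:14,r4:2
  c7: CDB Mul1=7; issue MUL r0<-Mul1  regs: r0:Mul1,r1:6,r2:7,r3:14,r4:2
  c8: stall  regs: r0:Mul1,r1:6,r2:7,r3:14,r4:2
  c9: stall  regs: r0:Mul1,r1:6,r2:7,r3:14,r4:2
  c10: stall  regs: r0:Mul1,r1:6,r2:7,r3:14,r4:2
  c11: stall  regs: r0:Mul1,r1:6,r2:7,r3:14,r4:2
  c12: CDB Mul1=12; issue MUL r4<-Mul1  regs: r0:12,r1:6,r2:7,r3:14,r4:Mul1
  c13: CDB Mul2=14; issue ADD r4<-Add1  regs: r0:12,r1:6,r2:7,r3:14,r4:Add1
  c14: issue ADD r0<-Add2  regs: r0:Add2,r1:6,r2:7,r3:14,r4:Add1
  c15: issue MUL r0<-Mul2  regs: r0:Mul2,r1:6,r2:7,r3:14,r4:Add1
  c16: CDB Add1=13; stall  regs: r0:Mul2,r1:6,r2:7,r3:14,r4:13
  c17: CDB Mul1=84; issue MUL r4<-Mul1  regs: r0:Mul2,r1:6,r2:7,r3:14,r4:Mul1
  c18: issue ADD r0<-Add1  regs: r0:Add1,r1:6,r2:7,r3:14,r4:Mul1
  c19: CDB Add2=19  regs: r0:Add1,r1:6,r2:7,r3:14,r4:Mul1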